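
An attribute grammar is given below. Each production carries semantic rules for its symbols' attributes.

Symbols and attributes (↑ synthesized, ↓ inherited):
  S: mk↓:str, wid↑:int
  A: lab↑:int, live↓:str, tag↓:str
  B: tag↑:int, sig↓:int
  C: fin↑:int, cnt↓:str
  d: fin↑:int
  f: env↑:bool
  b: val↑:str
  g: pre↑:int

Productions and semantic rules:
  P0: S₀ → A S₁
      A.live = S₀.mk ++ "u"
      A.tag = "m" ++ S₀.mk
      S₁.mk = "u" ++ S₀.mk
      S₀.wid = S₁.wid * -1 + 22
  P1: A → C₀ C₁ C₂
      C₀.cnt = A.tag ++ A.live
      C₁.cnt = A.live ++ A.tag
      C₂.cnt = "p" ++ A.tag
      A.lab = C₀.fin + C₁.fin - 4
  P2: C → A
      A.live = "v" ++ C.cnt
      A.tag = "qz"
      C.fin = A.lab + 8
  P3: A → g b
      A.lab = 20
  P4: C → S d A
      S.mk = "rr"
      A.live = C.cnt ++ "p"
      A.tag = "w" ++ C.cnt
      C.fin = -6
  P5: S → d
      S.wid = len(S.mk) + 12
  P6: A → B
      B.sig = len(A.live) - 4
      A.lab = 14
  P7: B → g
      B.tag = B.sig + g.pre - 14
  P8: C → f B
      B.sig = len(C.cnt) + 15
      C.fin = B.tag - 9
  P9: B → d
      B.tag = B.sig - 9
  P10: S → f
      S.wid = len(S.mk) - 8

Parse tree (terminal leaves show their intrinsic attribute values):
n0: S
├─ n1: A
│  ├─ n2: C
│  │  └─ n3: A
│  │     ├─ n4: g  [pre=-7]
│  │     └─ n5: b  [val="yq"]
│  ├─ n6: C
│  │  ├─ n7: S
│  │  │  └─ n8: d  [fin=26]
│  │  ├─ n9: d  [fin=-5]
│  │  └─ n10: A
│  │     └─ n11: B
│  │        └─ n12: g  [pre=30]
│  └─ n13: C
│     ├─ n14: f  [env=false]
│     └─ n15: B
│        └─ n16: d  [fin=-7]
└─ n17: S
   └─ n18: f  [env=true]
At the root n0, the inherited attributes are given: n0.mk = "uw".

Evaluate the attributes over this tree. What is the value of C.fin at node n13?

1. n0.mk = "uw"  [given at root]
2. n1.live = "uwu"  [S₀.mk ++ "u"]
3. n1.tag = "muw"  ["m" ++ S₀.mk]
4. n2.cnt = "muwuwu"  [A.tag ++ A.live]
5. n3.live = "vmuwuwu"  ["v" ++ C.cnt]
6. n3.tag = "qz"  ["qz"]
7. n4.pre = -7  [terminal]
8. n5.val = "yq"  [terminal]
9. n3.lab = 20  [20]
10. n2.fin = 28  [A.lab + 8]
11. n6.cnt = "uwumuw"  [A.live ++ A.tag]
12. n7.mk = "rr"  ["rr"]
13. n8.fin = 26  [terminal]
14. n7.wid = 14  [len(S.mk) + 12]
15. n9.fin = -5  [terminal]
16. n10.live = "uwumuwp"  [C.cnt ++ "p"]
17. n10.tag = "wuwumuw"  ["w" ++ C.cnt]
18. n11.sig = 3  [len(A.live) - 4]
19. n12.pre = 30  [terminal]
20. n11.tag = 19  [B.sig + g.pre - 14]
21. n10.lab = 14  [14]
22. n6.fin = -6  [-6]
23. n13.cnt = "pmuw"  ["p" ++ A.tag]
24. n14.env = false  [terminal]
25. n15.sig = 19  [len(C.cnt) + 15]
26. n16.fin = -7  [terminal]
27. n15.tag = 10  [B.sig - 9]
28. n13.fin = 1  [B.tag - 9]
29. n1.lab = 18  [C₀.fin + C₁.fin - 4]
30. n17.mk = "uuw"  ["u" ++ S₀.mk]
31. n18.env = true  [terminal]
32. n17.wid = -5  [len(S.mk) - 8]
33. n0.wid = 27  [S₁.wid * -1 + 22]

1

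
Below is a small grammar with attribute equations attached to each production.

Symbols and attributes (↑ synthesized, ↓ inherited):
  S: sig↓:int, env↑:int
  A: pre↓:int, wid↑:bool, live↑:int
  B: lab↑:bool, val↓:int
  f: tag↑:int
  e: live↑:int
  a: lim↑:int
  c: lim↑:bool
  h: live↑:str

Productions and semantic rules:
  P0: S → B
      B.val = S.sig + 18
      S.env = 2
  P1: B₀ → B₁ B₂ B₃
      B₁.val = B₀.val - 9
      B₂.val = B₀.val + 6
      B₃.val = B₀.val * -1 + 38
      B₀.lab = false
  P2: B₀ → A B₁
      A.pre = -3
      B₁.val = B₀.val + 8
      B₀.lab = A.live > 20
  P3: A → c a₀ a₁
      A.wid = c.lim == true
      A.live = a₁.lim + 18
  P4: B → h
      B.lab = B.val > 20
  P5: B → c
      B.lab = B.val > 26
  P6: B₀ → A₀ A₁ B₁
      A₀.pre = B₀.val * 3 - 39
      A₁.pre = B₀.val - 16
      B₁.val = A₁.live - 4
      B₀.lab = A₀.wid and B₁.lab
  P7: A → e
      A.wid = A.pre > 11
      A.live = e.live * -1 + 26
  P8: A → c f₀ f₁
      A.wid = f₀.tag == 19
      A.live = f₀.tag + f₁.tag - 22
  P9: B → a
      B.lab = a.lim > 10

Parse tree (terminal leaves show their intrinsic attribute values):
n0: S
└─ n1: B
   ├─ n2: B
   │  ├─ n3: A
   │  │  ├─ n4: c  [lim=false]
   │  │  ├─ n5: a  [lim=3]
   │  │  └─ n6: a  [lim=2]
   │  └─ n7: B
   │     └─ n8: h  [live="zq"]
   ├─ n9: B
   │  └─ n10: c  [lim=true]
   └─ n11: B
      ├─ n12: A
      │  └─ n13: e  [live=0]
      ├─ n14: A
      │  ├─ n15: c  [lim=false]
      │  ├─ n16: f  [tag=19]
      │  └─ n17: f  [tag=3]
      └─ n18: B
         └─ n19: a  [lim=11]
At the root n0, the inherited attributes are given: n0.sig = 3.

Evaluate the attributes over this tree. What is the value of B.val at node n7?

1. n0.sig = 3  [given at root]
2. n1.val = 21  [S.sig + 18]
3. n2.val = 12  [B₀.val - 9]
4. n3.pre = -3  [-3]
5. n4.lim = false  [terminal]
6. n5.lim = 3  [terminal]
7. n6.lim = 2  [terminal]
8. n3.wid = false  [c.lim == true]
9. n3.live = 20  [a₁.lim + 18]
10. n7.val = 20  [B₀.val + 8]
11. n8.live = "zq"  [terminal]
12. n7.lab = false  [B.val > 20]
13. n2.lab = false  [A.live > 20]
14. n9.val = 27  [B₀.val + 6]
15. n10.lim = true  [terminal]
16. n9.lab = true  [B.val > 26]
17. n11.val = 17  [B₀.val * -1 + 38]
18. n12.pre = 12  [B₀.val * 3 - 39]
19. n13.live = 0  [terminal]
20. n12.wid = true  [A.pre > 11]
21. n12.live = 26  [e.live * -1 + 26]
22. n14.pre = 1  [B₀.val - 16]
23. n15.lim = false  [terminal]
24. n16.tag = 19  [terminal]
25. n17.tag = 3  [terminal]
26. n14.wid = true  [f₀.tag == 19]
27. n14.live = 0  [f₀.tag + f₁.tag - 22]
28. n18.val = -4  [A₁.live - 4]
29. n19.lim = 11  [terminal]
30. n18.lab = true  [a.lim > 10]
31. n11.lab = true  [A₀.wid and B₁.lab]
32. n1.lab = false  [false]
33. n0.env = 2  [2]

20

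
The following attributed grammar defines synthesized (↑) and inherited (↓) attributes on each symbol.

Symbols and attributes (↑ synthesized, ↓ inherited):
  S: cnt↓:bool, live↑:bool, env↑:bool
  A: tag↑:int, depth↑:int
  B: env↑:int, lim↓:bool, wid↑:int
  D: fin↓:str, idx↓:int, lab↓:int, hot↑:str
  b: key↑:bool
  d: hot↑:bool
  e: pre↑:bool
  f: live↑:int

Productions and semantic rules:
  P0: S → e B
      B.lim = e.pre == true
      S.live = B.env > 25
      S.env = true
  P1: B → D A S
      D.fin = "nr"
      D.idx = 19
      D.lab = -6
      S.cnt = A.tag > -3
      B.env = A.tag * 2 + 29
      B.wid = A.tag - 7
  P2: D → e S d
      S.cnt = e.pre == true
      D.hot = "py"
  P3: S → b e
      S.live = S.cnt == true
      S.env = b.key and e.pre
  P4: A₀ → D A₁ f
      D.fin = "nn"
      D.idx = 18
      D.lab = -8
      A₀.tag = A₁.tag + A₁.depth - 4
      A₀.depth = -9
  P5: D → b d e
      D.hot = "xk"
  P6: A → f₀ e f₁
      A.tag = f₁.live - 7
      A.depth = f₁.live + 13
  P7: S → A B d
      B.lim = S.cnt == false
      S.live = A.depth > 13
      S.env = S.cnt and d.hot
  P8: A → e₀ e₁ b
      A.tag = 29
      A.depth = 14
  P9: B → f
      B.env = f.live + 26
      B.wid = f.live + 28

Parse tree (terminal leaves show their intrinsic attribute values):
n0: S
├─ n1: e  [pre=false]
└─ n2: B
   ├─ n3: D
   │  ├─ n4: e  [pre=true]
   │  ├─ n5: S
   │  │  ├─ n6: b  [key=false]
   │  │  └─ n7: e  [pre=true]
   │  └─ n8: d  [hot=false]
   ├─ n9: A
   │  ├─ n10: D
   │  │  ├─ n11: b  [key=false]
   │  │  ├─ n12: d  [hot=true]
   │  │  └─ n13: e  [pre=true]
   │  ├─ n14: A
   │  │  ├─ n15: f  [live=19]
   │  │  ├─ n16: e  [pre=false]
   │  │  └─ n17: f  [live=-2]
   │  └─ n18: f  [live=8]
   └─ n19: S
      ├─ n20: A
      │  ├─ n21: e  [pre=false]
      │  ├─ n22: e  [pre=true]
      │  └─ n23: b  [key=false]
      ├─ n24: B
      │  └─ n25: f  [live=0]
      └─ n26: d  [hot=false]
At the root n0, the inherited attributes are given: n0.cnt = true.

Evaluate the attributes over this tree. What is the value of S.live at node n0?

false

1. n0.cnt = true  [given at root]
2. n1.pre = false  [terminal]
3. n2.lim = false  [e.pre == true]
4. n3.fin = "nr"  ["nr"]
5. n3.idx = 19  [19]
6. n3.lab = -6  [-6]
7. n4.pre = true  [terminal]
8. n5.cnt = true  [e.pre == true]
9. n6.key = false  [terminal]
10. n7.pre = true  [terminal]
11. n5.live = true  [S.cnt == true]
12. n5.env = false  [b.key and e.pre]
13. n8.hot = false  [terminal]
14. n3.hot = "py"  ["py"]
15. n10.fin = "nn"  ["nn"]
16. n10.idx = 18  [18]
17. n10.lab = -8  [-8]
18. n11.key = false  [terminal]
19. n12.hot = true  [terminal]
20. n13.pre = true  [terminal]
21. n10.hot = "xk"  ["xk"]
22. n15.live = 19  [terminal]
23. n16.pre = false  [terminal]
24. n17.live = -2  [terminal]
25. n14.tag = -9  [f₁.live - 7]
26. n14.depth = 11  [f₁.live + 13]
27. n18.live = 8  [terminal]
28. n9.tag = -2  [A₁.tag + A₁.depth - 4]
29. n9.depth = -9  [-9]
30. n19.cnt = true  [A.tag > -3]
31. n21.pre = false  [terminal]
32. n22.pre = true  [terminal]
33. n23.key = false  [terminal]
34. n20.tag = 29  [29]
35. n20.depth = 14  [14]
36. n24.lim = false  [S.cnt == false]
37. n25.live = 0  [terminal]
38. n24.env = 26  [f.live + 26]
39. n24.wid = 28  [f.live + 28]
40. n26.hot = false  [terminal]
41. n19.live = true  [A.depth > 13]
42. n19.env = false  [S.cnt and d.hot]
43. n2.env = 25  [A.tag * 2 + 29]
44. n2.wid = -9  [A.tag - 7]
45. n0.live = false  [B.env > 25]
46. n0.env = true  [true]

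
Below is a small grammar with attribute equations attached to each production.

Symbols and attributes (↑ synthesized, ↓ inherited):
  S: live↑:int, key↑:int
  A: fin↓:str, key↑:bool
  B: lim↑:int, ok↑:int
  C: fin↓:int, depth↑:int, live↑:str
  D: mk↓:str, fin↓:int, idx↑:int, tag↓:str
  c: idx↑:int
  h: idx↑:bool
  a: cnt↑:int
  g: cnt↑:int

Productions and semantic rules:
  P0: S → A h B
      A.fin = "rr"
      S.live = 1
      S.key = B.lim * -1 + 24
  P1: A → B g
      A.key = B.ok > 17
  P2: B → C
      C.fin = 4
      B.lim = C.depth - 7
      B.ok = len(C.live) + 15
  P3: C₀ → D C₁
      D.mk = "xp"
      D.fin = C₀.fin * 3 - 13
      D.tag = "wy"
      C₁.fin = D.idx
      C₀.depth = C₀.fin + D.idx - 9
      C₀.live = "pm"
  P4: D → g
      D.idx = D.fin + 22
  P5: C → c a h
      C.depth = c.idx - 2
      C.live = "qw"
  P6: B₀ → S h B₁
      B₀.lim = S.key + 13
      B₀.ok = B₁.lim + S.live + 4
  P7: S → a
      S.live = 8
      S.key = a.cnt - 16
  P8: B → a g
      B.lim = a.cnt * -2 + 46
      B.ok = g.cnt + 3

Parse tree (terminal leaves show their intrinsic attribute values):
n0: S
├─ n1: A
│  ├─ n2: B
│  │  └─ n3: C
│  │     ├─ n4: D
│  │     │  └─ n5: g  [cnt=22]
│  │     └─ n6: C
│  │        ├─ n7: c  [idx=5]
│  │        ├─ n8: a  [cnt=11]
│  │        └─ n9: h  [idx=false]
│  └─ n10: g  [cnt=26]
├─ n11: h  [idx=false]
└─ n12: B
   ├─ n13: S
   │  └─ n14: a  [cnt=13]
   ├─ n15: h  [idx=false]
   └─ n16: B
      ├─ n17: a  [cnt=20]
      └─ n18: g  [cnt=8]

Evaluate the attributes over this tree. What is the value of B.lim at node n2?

1. n1.fin = "rr"  ["rr"]
2. n3.fin = 4  [4]
3. n4.mk = "xp"  ["xp"]
4. n4.fin = -1  [C₀.fin * 3 - 13]
5. n4.tag = "wy"  ["wy"]
6. n5.cnt = 22  [terminal]
7. n4.idx = 21  [D.fin + 22]
8. n6.fin = 21  [D.idx]
9. n7.idx = 5  [terminal]
10. n8.cnt = 11  [terminal]
11. n9.idx = false  [terminal]
12. n6.depth = 3  [c.idx - 2]
13. n6.live = "qw"  ["qw"]
14. n3.depth = 16  [C₀.fin + D.idx - 9]
15. n3.live = "pm"  ["pm"]
16. n2.lim = 9  [C.depth - 7]
17. n2.ok = 17  [len(C.live) + 15]
18. n10.cnt = 26  [terminal]
19. n1.key = false  [B.ok > 17]
20. n11.idx = false  [terminal]
21. n14.cnt = 13  [terminal]
22. n13.live = 8  [8]
23. n13.key = -3  [a.cnt - 16]
24. n15.idx = false  [terminal]
25. n17.cnt = 20  [terminal]
26. n18.cnt = 8  [terminal]
27. n16.lim = 6  [a.cnt * -2 + 46]
28. n16.ok = 11  [g.cnt + 3]
29. n12.lim = 10  [S.key + 13]
30. n12.ok = 18  [B₁.lim + S.live + 4]
31. n0.live = 1  [1]
32. n0.key = 14  [B.lim * -1 + 24]

9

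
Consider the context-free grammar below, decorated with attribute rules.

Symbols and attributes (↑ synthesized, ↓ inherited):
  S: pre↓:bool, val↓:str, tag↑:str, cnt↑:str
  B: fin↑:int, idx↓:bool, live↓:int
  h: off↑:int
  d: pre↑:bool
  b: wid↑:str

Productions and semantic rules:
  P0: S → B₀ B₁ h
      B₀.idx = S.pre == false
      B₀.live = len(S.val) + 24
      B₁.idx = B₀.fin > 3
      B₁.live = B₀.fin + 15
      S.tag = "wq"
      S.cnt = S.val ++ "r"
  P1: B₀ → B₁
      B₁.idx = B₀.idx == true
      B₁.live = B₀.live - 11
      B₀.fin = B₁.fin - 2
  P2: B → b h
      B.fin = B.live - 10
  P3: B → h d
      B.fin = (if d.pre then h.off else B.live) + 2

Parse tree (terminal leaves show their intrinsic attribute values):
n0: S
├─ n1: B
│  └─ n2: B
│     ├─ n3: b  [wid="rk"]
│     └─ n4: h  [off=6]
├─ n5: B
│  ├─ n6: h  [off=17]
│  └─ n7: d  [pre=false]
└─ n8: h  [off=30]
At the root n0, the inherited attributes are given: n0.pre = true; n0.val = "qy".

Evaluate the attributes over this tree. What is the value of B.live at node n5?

18

1. n0.pre = true  [given at root]
2. n0.val = "qy"  [given at root]
3. n1.idx = false  [S.pre == false]
4. n1.live = 26  [len(S.val) + 24]
5. n2.idx = false  [B₀.idx == true]
6. n2.live = 15  [B₀.live - 11]
7. n3.wid = "rk"  [terminal]
8. n4.off = 6  [terminal]
9. n2.fin = 5  [B.live - 10]
10. n1.fin = 3  [B₁.fin - 2]
11. n5.idx = false  [B₀.fin > 3]
12. n5.live = 18  [B₀.fin + 15]
13. n6.off = 17  [terminal]
14. n7.pre = false  [terminal]
15. n5.fin = 20  [(if d.pre then h.off else B.live) + 2]
16. n8.off = 30  [terminal]
17. n0.tag = "wq"  ["wq"]
18. n0.cnt = "qyr"  [S.val ++ "r"]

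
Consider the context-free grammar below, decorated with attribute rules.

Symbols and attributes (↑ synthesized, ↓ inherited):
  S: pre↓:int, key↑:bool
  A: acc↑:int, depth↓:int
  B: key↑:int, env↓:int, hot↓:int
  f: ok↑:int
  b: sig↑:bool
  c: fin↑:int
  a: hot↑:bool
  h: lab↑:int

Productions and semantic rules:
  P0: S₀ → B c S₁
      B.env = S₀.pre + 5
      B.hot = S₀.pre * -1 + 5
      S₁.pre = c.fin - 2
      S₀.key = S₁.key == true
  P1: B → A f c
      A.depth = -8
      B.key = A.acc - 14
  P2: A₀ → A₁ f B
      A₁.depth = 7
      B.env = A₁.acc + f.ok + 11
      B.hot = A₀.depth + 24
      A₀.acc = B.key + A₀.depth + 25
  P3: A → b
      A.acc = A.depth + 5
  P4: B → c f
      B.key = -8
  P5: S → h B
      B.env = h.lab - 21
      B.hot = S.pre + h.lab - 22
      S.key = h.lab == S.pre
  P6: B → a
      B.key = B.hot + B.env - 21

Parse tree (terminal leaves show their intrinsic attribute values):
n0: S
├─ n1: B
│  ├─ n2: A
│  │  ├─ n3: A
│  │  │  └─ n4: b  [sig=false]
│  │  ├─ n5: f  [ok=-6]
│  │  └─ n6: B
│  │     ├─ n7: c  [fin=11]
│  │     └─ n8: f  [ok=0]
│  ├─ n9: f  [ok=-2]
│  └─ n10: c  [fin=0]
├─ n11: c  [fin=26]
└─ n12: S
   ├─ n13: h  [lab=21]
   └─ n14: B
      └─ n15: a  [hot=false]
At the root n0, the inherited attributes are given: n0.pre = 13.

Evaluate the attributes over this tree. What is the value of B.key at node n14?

2

1. n0.pre = 13  [given at root]
2. n1.env = 18  [S₀.pre + 5]
3. n1.hot = -8  [S₀.pre * -1 + 5]
4. n2.depth = -8  [-8]
5. n3.depth = 7  [7]
6. n4.sig = false  [terminal]
7. n3.acc = 12  [A.depth + 5]
8. n5.ok = -6  [terminal]
9. n6.env = 17  [A₁.acc + f.ok + 11]
10. n6.hot = 16  [A₀.depth + 24]
11. n7.fin = 11  [terminal]
12. n8.ok = 0  [terminal]
13. n6.key = -8  [-8]
14. n2.acc = 9  [B.key + A₀.depth + 25]
15. n9.ok = -2  [terminal]
16. n10.fin = 0  [terminal]
17. n1.key = -5  [A.acc - 14]
18. n11.fin = 26  [terminal]
19. n12.pre = 24  [c.fin - 2]
20. n13.lab = 21  [terminal]
21. n14.env = 0  [h.lab - 21]
22. n14.hot = 23  [S.pre + h.lab - 22]
23. n15.hot = false  [terminal]
24. n14.key = 2  [B.hot + B.env - 21]
25. n12.key = false  [h.lab == S.pre]
26. n0.key = false  [S₁.key == true]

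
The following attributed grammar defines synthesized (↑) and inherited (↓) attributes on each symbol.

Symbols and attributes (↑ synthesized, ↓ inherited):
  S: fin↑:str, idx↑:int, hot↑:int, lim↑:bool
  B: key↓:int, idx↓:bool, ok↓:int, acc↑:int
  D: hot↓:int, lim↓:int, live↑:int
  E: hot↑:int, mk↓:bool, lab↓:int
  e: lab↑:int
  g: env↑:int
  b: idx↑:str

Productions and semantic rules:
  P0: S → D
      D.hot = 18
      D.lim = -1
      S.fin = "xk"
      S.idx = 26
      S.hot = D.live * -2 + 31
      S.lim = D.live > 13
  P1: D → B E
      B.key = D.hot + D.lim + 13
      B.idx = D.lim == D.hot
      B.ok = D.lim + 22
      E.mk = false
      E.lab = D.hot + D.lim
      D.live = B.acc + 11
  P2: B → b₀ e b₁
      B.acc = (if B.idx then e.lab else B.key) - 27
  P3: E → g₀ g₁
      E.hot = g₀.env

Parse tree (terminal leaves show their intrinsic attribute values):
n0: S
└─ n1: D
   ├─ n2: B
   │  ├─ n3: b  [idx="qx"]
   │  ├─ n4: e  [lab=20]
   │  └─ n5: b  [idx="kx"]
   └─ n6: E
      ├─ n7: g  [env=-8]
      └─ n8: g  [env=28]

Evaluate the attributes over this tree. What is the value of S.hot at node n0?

3

1. n1.hot = 18  [18]
2. n1.lim = -1  [-1]
3. n2.key = 30  [D.hot + D.lim + 13]
4. n2.idx = false  [D.lim == D.hot]
5. n2.ok = 21  [D.lim + 22]
6. n3.idx = "qx"  [terminal]
7. n4.lab = 20  [terminal]
8. n5.idx = "kx"  [terminal]
9. n2.acc = 3  [(if B.idx then e.lab else B.key) - 27]
10. n6.mk = false  [false]
11. n6.lab = 17  [D.hot + D.lim]
12. n7.env = -8  [terminal]
13. n8.env = 28  [terminal]
14. n6.hot = -8  [g₀.env]
15. n1.live = 14  [B.acc + 11]
16. n0.fin = "xk"  ["xk"]
17. n0.idx = 26  [26]
18. n0.hot = 3  [D.live * -2 + 31]
19. n0.lim = true  [D.live > 13]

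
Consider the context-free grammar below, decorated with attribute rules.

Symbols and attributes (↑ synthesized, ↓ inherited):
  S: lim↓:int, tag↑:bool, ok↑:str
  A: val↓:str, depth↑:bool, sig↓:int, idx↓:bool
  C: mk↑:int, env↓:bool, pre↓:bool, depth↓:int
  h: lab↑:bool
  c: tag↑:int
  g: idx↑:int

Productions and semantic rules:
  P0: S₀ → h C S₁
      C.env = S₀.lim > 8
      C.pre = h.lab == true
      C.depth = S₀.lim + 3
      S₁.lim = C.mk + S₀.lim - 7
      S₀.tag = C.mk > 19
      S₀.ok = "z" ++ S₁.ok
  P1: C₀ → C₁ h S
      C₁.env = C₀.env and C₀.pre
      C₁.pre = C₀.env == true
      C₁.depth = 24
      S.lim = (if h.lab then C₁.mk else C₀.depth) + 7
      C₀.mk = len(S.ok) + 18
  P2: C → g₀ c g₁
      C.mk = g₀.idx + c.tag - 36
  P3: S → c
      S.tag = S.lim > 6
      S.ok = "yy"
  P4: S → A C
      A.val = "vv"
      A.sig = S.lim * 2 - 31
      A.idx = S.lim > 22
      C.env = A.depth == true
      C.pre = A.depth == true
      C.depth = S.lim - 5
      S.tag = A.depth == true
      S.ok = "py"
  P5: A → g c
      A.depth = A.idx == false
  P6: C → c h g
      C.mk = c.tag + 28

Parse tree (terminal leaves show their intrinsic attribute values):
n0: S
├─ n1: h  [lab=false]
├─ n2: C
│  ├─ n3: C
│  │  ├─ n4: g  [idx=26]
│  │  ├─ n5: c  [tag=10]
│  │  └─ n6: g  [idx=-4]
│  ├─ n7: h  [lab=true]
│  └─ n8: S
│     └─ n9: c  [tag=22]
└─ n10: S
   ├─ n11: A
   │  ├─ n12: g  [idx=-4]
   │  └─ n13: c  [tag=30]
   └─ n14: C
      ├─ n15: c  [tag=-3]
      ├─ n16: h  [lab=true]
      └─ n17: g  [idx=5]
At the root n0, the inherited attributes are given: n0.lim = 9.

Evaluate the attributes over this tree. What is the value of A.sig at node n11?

1. n0.lim = 9  [given at root]
2. n1.lab = false  [terminal]
3. n2.env = true  [S₀.lim > 8]
4. n2.pre = false  [h.lab == true]
5. n2.depth = 12  [S₀.lim + 3]
6. n3.env = false  [C₀.env and C₀.pre]
7. n3.pre = true  [C₀.env == true]
8. n3.depth = 24  [24]
9. n4.idx = 26  [terminal]
10. n5.tag = 10  [terminal]
11. n6.idx = -4  [terminal]
12. n3.mk = 0  [g₀.idx + c.tag - 36]
13. n7.lab = true  [terminal]
14. n8.lim = 7  [(if h.lab then C₁.mk else C₀.depth) + 7]
15. n9.tag = 22  [terminal]
16. n8.tag = true  [S.lim > 6]
17. n8.ok = "yy"  ["yy"]
18. n2.mk = 20  [len(S.ok) + 18]
19. n10.lim = 22  [C.mk + S₀.lim - 7]
20. n11.val = "vv"  ["vv"]
21. n11.sig = 13  [S.lim * 2 - 31]
22. n11.idx = false  [S.lim > 22]
23. n12.idx = -4  [terminal]
24. n13.tag = 30  [terminal]
25. n11.depth = true  [A.idx == false]
26. n14.env = true  [A.depth == true]
27. n14.pre = true  [A.depth == true]
28. n14.depth = 17  [S.lim - 5]
29. n15.tag = -3  [terminal]
30. n16.lab = true  [terminal]
31. n17.idx = 5  [terminal]
32. n14.mk = 25  [c.tag + 28]
33. n10.tag = true  [A.depth == true]
34. n10.ok = "py"  ["py"]
35. n0.tag = true  [C.mk > 19]
36. n0.ok = "zpy"  ["z" ++ S₁.ok]

13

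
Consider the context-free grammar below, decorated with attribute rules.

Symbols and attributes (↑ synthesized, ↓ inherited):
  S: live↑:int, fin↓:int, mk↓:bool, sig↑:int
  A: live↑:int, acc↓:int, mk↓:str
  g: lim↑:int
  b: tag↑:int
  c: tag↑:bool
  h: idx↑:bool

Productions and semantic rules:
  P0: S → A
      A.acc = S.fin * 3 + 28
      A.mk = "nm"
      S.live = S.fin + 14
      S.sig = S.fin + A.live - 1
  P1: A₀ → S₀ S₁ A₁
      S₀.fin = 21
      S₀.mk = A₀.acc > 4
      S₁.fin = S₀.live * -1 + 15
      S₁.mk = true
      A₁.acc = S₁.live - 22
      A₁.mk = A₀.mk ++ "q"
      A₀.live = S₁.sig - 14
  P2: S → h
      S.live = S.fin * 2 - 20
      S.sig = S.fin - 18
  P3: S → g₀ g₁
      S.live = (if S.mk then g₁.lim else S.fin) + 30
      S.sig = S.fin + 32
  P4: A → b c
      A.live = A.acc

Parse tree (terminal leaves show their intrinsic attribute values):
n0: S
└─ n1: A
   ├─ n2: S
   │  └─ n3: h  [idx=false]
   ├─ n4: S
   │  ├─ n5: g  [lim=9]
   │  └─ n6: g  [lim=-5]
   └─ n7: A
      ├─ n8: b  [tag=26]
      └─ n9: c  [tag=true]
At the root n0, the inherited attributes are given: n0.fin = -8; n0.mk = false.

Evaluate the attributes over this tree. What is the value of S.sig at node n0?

1. n0.fin = -8  [given at root]
2. n0.mk = false  [given at root]
3. n1.acc = 4  [S.fin * 3 + 28]
4. n1.mk = "nm"  ["nm"]
5. n2.fin = 21  [21]
6. n2.mk = false  [A₀.acc > 4]
7. n3.idx = false  [terminal]
8. n2.live = 22  [S.fin * 2 - 20]
9. n2.sig = 3  [S.fin - 18]
10. n4.fin = -7  [S₀.live * -1 + 15]
11. n4.mk = true  [true]
12. n5.lim = 9  [terminal]
13. n6.lim = -5  [terminal]
14. n4.live = 25  [(if S.mk then g₁.lim else S.fin) + 30]
15. n4.sig = 25  [S.fin + 32]
16. n7.acc = 3  [S₁.live - 22]
17. n7.mk = "nmq"  [A₀.mk ++ "q"]
18. n8.tag = 26  [terminal]
19. n9.tag = true  [terminal]
20. n7.live = 3  [A.acc]
21. n1.live = 11  [S₁.sig - 14]
22. n0.live = 6  [S.fin + 14]
23. n0.sig = 2  [S.fin + A.live - 1]

2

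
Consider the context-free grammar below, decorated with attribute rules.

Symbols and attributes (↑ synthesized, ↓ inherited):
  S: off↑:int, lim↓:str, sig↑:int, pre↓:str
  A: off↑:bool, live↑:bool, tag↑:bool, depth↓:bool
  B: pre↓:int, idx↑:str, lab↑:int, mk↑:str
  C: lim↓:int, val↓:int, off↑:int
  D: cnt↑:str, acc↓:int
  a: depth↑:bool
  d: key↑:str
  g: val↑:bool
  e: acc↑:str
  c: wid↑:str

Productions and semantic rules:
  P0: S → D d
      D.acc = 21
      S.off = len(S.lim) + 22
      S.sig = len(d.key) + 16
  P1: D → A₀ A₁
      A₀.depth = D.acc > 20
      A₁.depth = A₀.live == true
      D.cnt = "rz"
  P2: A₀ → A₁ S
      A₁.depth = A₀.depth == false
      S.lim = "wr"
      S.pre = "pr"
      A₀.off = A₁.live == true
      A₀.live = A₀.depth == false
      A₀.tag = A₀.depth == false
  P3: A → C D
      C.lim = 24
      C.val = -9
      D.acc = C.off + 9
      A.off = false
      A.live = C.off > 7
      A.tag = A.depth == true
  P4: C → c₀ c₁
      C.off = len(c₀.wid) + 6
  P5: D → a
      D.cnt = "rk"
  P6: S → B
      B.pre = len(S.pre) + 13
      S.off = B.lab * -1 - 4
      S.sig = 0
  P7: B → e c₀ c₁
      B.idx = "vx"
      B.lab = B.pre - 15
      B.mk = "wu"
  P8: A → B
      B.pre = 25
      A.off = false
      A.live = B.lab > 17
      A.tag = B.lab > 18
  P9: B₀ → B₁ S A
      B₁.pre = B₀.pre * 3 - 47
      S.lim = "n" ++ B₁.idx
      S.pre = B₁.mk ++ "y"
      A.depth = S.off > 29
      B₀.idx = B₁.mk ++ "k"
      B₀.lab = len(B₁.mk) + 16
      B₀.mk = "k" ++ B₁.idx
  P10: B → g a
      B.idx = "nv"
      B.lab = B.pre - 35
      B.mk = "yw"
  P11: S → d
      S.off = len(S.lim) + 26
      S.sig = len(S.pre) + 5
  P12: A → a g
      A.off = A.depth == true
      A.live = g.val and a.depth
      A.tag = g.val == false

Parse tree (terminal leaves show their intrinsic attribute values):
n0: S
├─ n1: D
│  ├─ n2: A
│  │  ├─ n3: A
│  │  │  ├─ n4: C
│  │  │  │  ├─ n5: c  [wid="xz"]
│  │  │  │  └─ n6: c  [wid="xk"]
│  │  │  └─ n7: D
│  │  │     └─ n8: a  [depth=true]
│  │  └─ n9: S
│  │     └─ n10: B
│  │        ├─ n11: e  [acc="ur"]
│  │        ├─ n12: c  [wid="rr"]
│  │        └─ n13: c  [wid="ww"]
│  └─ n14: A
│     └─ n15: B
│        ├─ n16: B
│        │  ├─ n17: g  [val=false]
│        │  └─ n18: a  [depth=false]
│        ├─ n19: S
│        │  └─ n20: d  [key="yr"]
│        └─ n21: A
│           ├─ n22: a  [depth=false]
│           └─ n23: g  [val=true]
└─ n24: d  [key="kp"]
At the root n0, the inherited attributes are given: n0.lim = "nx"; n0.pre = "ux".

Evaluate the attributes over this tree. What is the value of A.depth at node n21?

1. n0.lim = "nx"  [given at root]
2. n0.pre = "ux"  [given at root]
3. n1.acc = 21  [21]
4. n2.depth = true  [D.acc > 20]
5. n3.depth = false  [A₀.depth == false]
6. n4.lim = 24  [24]
7. n4.val = -9  [-9]
8. n5.wid = "xz"  [terminal]
9. n6.wid = "xk"  [terminal]
10. n4.off = 8  [len(c₀.wid) + 6]
11. n7.acc = 17  [C.off + 9]
12. n8.depth = true  [terminal]
13. n7.cnt = "rk"  ["rk"]
14. n3.off = false  [false]
15. n3.live = true  [C.off > 7]
16. n3.tag = false  [A.depth == true]
17. n9.lim = "wr"  ["wr"]
18. n9.pre = "pr"  ["pr"]
19. n10.pre = 15  [len(S.pre) + 13]
20. n11.acc = "ur"  [terminal]
21. n12.wid = "rr"  [terminal]
22. n13.wid = "ww"  [terminal]
23. n10.idx = "vx"  ["vx"]
24. n10.lab = 0  [B.pre - 15]
25. n10.mk = "wu"  ["wu"]
26. n9.off = -4  [B.lab * -1 - 4]
27. n9.sig = 0  [0]
28. n2.off = true  [A₁.live == true]
29. n2.live = false  [A₀.depth == false]
30. n2.tag = false  [A₀.depth == false]
31. n14.depth = false  [A₀.live == true]
32. n15.pre = 25  [25]
33. n16.pre = 28  [B₀.pre * 3 - 47]
34. n17.val = false  [terminal]
35. n18.depth = false  [terminal]
36. n16.idx = "nv"  ["nv"]
37. n16.lab = -7  [B.pre - 35]
38. n16.mk = "yw"  ["yw"]
39. n19.lim = "nnv"  ["n" ++ B₁.idx]
40. n19.pre = "ywy"  [B₁.mk ++ "y"]
41. n20.key = "yr"  [terminal]
42. n19.off = 29  [len(S.lim) + 26]
43. n19.sig = 8  [len(S.pre) + 5]
44. n21.depth = false  [S.off > 29]
45. n22.depth = false  [terminal]
46. n23.val = true  [terminal]
47. n21.off = false  [A.depth == true]
48. n21.live = false  [g.val and a.depth]
49. n21.tag = false  [g.val == false]
50. n15.idx = "ywk"  [B₁.mk ++ "k"]
51. n15.lab = 18  [len(B₁.mk) + 16]
52. n15.mk = "knv"  ["k" ++ B₁.idx]
53. n14.off = false  [false]
54. n14.live = true  [B.lab > 17]
55. n14.tag = false  [B.lab > 18]
56. n1.cnt = "rz"  ["rz"]
57. n24.key = "kp"  [terminal]
58. n0.off = 24  [len(S.lim) + 22]
59. n0.sig = 18  [len(d.key) + 16]

false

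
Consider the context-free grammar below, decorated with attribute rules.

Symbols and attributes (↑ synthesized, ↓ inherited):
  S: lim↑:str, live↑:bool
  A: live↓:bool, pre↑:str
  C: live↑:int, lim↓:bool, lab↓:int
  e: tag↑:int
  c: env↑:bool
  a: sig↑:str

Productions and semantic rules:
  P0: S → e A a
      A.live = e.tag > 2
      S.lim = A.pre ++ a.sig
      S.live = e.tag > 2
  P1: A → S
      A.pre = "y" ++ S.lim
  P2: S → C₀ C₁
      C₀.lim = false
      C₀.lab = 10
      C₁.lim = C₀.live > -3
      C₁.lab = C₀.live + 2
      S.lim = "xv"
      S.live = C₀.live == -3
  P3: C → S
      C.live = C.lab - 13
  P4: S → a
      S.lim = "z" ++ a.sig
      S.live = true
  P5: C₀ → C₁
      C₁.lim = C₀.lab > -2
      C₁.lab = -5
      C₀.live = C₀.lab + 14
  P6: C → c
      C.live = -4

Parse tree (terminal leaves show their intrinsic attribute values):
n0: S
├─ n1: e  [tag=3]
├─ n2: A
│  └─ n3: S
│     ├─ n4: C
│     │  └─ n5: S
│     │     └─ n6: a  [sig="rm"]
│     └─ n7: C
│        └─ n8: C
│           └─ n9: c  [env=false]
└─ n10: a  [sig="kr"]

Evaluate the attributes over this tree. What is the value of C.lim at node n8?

1. n1.tag = 3  [terminal]
2. n2.live = true  [e.tag > 2]
3. n4.lim = false  [false]
4. n4.lab = 10  [10]
5. n6.sig = "rm"  [terminal]
6. n5.lim = "zrm"  ["z" ++ a.sig]
7. n5.live = true  [true]
8. n4.live = -3  [C.lab - 13]
9. n7.lim = false  [C₀.live > -3]
10. n7.lab = -1  [C₀.live + 2]
11. n8.lim = true  [C₀.lab > -2]
12. n8.lab = -5  [-5]
13. n9.env = false  [terminal]
14. n8.live = -4  [-4]
15. n7.live = 13  [C₀.lab + 14]
16. n3.lim = "xv"  ["xv"]
17. n3.live = true  [C₀.live == -3]
18. n2.pre = "yxv"  ["y" ++ S.lim]
19. n10.sig = "kr"  [terminal]
20. n0.lim = "yxvkr"  [A.pre ++ a.sig]
21. n0.live = true  [e.tag > 2]

true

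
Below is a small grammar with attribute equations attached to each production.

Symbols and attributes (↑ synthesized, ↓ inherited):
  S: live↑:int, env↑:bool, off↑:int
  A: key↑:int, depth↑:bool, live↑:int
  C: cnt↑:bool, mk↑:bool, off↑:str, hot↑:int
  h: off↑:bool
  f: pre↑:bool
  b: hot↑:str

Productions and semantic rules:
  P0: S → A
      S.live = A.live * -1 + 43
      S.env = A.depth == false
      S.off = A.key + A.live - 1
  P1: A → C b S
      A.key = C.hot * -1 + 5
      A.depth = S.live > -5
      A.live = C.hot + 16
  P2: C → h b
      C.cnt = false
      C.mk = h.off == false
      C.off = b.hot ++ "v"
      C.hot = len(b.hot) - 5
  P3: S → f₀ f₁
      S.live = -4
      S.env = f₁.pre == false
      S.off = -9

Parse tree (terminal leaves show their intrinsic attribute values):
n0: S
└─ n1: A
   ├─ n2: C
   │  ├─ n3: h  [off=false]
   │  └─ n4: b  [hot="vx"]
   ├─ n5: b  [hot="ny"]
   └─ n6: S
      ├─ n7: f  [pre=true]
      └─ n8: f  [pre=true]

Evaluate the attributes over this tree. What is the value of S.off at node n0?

1. n3.off = false  [terminal]
2. n4.hot = "vx"  [terminal]
3. n2.cnt = false  [false]
4. n2.mk = true  [h.off == false]
5. n2.off = "vxv"  [b.hot ++ "v"]
6. n2.hot = -3  [len(b.hot) - 5]
7. n5.hot = "ny"  [terminal]
8. n7.pre = true  [terminal]
9. n8.pre = true  [terminal]
10. n6.live = -4  [-4]
11. n6.env = false  [f₁.pre == false]
12. n6.off = -9  [-9]
13. n1.key = 8  [C.hot * -1 + 5]
14. n1.depth = true  [S.live > -5]
15. n1.live = 13  [C.hot + 16]
16. n0.live = 30  [A.live * -1 + 43]
17. n0.env = false  [A.depth == false]
18. n0.off = 20  [A.key + A.live - 1]

20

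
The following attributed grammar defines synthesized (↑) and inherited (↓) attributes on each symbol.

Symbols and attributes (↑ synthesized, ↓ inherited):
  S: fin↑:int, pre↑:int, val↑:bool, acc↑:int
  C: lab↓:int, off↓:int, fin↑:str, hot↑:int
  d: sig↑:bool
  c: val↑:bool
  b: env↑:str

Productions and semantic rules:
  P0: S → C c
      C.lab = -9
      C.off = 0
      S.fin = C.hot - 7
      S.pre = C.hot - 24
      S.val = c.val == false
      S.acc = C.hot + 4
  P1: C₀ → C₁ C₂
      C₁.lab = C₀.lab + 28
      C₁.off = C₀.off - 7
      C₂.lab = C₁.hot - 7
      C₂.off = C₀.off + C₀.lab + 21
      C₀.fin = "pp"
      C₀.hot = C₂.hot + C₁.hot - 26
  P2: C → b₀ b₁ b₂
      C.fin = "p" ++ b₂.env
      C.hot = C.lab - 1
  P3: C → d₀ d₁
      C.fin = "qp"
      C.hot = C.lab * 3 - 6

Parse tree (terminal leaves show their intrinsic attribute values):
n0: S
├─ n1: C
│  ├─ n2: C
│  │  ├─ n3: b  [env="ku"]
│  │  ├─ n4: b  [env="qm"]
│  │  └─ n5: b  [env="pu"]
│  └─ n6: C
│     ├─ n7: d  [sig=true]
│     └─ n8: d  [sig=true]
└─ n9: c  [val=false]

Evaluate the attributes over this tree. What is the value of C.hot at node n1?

19

1. n1.lab = -9  [-9]
2. n1.off = 0  [0]
3. n2.lab = 19  [C₀.lab + 28]
4. n2.off = -7  [C₀.off - 7]
5. n3.env = "ku"  [terminal]
6. n4.env = "qm"  [terminal]
7. n5.env = "pu"  [terminal]
8. n2.fin = "ppu"  ["p" ++ b₂.env]
9. n2.hot = 18  [C.lab - 1]
10. n6.lab = 11  [C₁.hot - 7]
11. n6.off = 12  [C₀.off + C₀.lab + 21]
12. n7.sig = true  [terminal]
13. n8.sig = true  [terminal]
14. n6.fin = "qp"  ["qp"]
15. n6.hot = 27  [C.lab * 3 - 6]
16. n1.fin = "pp"  ["pp"]
17. n1.hot = 19  [C₂.hot + C₁.hot - 26]
18. n9.val = false  [terminal]
19. n0.fin = 12  [C.hot - 7]
20. n0.pre = -5  [C.hot - 24]
21. n0.val = true  [c.val == false]
22. n0.acc = 23  [C.hot + 4]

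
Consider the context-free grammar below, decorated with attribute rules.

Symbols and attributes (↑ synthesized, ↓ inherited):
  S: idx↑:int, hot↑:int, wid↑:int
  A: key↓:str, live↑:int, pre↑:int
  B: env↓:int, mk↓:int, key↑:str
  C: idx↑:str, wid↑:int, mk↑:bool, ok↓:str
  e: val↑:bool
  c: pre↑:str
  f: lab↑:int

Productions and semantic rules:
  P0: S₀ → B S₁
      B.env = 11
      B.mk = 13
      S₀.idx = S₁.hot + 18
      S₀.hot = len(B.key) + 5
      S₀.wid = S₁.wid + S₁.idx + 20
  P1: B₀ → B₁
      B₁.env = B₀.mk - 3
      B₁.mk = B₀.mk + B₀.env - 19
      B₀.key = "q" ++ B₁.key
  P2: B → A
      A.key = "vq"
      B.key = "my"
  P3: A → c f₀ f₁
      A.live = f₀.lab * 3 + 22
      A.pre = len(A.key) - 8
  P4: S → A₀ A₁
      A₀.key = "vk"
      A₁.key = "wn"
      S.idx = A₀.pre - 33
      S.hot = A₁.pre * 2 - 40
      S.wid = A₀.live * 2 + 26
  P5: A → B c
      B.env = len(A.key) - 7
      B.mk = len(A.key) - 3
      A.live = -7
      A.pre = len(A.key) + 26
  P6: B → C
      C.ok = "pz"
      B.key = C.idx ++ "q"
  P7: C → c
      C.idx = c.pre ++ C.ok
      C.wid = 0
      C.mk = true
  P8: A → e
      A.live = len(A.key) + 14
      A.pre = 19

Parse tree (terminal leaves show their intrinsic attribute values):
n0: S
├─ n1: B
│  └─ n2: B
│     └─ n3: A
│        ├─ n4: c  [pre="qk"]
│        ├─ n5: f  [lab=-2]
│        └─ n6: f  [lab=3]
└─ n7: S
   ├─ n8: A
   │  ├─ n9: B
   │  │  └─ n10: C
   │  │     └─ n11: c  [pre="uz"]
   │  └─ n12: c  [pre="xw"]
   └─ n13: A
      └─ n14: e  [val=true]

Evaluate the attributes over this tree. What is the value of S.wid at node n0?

27

1. n1.env = 11  [11]
2. n1.mk = 13  [13]
3. n2.env = 10  [B₀.mk - 3]
4. n2.mk = 5  [B₀.mk + B₀.env - 19]
5. n3.key = "vq"  ["vq"]
6. n4.pre = "qk"  [terminal]
7. n5.lab = -2  [terminal]
8. n6.lab = 3  [terminal]
9. n3.live = 16  [f₀.lab * 3 + 22]
10. n3.pre = -6  [len(A.key) - 8]
11. n2.key = "my"  ["my"]
12. n1.key = "qmy"  ["q" ++ B₁.key]
13. n8.key = "vk"  ["vk"]
14. n9.env = -5  [len(A.key) - 7]
15. n9.mk = -1  [len(A.key) - 3]
16. n10.ok = "pz"  ["pz"]
17. n11.pre = "uz"  [terminal]
18. n10.idx = "uzpz"  [c.pre ++ C.ok]
19. n10.wid = 0  [0]
20. n10.mk = true  [true]
21. n9.key = "uzpzq"  [C.idx ++ "q"]
22. n12.pre = "xw"  [terminal]
23. n8.live = -7  [-7]
24. n8.pre = 28  [len(A.key) + 26]
25. n13.key = "wn"  ["wn"]
26. n14.val = true  [terminal]
27. n13.live = 16  [len(A.key) + 14]
28. n13.pre = 19  [19]
29. n7.idx = -5  [A₀.pre - 33]
30. n7.hot = -2  [A₁.pre * 2 - 40]
31. n7.wid = 12  [A₀.live * 2 + 26]
32. n0.idx = 16  [S₁.hot + 18]
33. n0.hot = 8  [len(B.key) + 5]
34. n0.wid = 27  [S₁.wid + S₁.idx + 20]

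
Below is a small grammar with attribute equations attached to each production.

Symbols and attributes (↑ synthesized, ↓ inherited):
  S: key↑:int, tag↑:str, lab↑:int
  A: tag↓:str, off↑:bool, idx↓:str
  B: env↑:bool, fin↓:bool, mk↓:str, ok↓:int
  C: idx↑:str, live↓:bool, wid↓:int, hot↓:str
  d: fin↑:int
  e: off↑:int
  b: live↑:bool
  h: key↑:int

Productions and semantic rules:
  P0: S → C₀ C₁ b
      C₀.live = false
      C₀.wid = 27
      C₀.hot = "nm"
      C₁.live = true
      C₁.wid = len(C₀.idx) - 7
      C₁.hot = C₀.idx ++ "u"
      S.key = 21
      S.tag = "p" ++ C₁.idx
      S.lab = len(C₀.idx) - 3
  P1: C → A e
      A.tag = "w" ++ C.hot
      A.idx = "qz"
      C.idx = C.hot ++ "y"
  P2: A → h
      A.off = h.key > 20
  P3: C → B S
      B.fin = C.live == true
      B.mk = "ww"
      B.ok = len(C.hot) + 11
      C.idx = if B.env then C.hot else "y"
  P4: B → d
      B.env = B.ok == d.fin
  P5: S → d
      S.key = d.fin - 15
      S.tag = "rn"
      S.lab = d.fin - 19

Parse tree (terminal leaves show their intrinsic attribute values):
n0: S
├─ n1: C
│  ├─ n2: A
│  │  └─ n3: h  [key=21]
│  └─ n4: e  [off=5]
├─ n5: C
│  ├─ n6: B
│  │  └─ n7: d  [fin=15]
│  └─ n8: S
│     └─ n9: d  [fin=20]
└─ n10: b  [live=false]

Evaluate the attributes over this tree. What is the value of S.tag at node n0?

"pnmyu"

1. n1.live = false  [false]
2. n1.wid = 27  [27]
3. n1.hot = "nm"  ["nm"]
4. n2.tag = "wnm"  ["w" ++ C.hot]
5. n2.idx = "qz"  ["qz"]
6. n3.key = 21  [terminal]
7. n2.off = true  [h.key > 20]
8. n4.off = 5  [terminal]
9. n1.idx = "nmy"  [C.hot ++ "y"]
10. n5.live = true  [true]
11. n5.wid = -4  [len(C₀.idx) - 7]
12. n5.hot = "nmyu"  [C₀.idx ++ "u"]
13. n6.fin = true  [C.live == true]
14. n6.mk = "ww"  ["ww"]
15. n6.ok = 15  [len(C.hot) + 11]
16. n7.fin = 15  [terminal]
17. n6.env = true  [B.ok == d.fin]
18. n9.fin = 20  [terminal]
19. n8.key = 5  [d.fin - 15]
20. n8.tag = "rn"  ["rn"]
21. n8.lab = 1  [d.fin - 19]
22. n5.idx = "nmyu"  [if B.env then C.hot else "y"]
23. n10.live = false  [terminal]
24. n0.key = 21  [21]
25. n0.tag = "pnmyu"  ["p" ++ C₁.idx]
26. n0.lab = 0  [len(C₀.idx) - 3]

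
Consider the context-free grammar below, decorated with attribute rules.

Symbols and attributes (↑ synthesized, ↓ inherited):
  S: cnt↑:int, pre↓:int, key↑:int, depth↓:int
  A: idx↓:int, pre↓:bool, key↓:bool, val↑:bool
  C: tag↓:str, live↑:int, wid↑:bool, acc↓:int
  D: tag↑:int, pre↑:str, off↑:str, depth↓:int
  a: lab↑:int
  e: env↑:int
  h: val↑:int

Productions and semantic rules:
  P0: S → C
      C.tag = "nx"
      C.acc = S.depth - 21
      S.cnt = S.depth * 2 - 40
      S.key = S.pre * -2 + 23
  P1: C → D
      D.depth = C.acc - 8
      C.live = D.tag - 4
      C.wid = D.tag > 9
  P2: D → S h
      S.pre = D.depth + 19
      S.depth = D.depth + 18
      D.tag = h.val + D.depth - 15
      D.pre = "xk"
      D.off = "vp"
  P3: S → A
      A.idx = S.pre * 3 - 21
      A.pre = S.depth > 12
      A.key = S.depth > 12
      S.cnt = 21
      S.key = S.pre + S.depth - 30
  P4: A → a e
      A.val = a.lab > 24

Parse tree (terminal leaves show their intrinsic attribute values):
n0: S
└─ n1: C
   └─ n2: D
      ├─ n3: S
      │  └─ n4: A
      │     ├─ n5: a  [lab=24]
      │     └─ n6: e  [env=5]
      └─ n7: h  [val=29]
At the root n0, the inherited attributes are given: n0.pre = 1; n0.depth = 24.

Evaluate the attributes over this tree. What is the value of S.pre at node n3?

1. n0.pre = 1  [given at root]
2. n0.depth = 24  [given at root]
3. n1.tag = "nx"  ["nx"]
4. n1.acc = 3  [S.depth - 21]
5. n2.depth = -5  [C.acc - 8]
6. n3.pre = 14  [D.depth + 19]
7. n3.depth = 13  [D.depth + 18]
8. n4.idx = 21  [S.pre * 3 - 21]
9. n4.pre = true  [S.depth > 12]
10. n4.key = true  [S.depth > 12]
11. n5.lab = 24  [terminal]
12. n6.env = 5  [terminal]
13. n4.val = false  [a.lab > 24]
14. n3.cnt = 21  [21]
15. n3.key = -3  [S.pre + S.depth - 30]
16. n7.val = 29  [terminal]
17. n2.tag = 9  [h.val + D.depth - 15]
18. n2.pre = "xk"  ["xk"]
19. n2.off = "vp"  ["vp"]
20. n1.live = 5  [D.tag - 4]
21. n1.wid = false  [D.tag > 9]
22. n0.cnt = 8  [S.depth * 2 - 40]
23. n0.key = 21  [S.pre * -2 + 23]

14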